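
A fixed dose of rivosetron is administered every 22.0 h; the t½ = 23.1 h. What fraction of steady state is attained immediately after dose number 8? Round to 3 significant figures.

k = ln 2 / 23.1 = 0.03001 h⁻¹
f_n = 1 − e^(−nkτ) = 1 − e^(−8 × 0.03001 × 22.0) = 1 − e^(−5.281) = 1 − 0.005087 ≈ 0.995

0.995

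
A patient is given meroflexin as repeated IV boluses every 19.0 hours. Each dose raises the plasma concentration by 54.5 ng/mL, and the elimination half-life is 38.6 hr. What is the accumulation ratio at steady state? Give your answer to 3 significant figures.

k = ln 2 / 38.6 = 0.01796 hr⁻¹
Fraction remaining after one interval: e^(−kτ) = e^(−0.01796 × 19.0) = 0.7109
R = 1 / (1 − 0.7109) = 1 / 0.2891 ≈ 3.46

3.46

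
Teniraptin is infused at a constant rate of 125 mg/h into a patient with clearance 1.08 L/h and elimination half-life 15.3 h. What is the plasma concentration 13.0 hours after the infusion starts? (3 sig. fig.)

Css = rate / CL = 125 / 1.08 = 115.7 mg/L
k = ln 2 / 15.3 = 0.04530 h⁻¹
C(t) = Css (1 − e^(−kt)) = 115.7 × (1 − e^(−0.5889)) = 115.7 × 0.4451 ≈ 51.5 mg/L

51.5 mg/L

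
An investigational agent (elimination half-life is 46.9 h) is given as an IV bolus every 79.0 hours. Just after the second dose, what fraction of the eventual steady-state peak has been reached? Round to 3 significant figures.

k = ln 2 / 46.9 = 0.01478 h⁻¹
f_n = 1 − e^(−nkτ) = 1 − e^(−2 × 0.01478 × 79.0) = 1 − e^(−2.335) = 1 − 0.09680 ≈ 0.903

0.903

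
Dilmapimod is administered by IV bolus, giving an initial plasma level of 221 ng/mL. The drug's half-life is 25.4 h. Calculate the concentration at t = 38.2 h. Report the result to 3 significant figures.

k = ln 2 / 25.4 = 0.02729 h⁻¹
38.2 h is 1.504 half-lives, so C = 221 × (1/2)^1.504 = 221 × 0.3526 ≈ 77.9 ng/mL

77.9 ng/mL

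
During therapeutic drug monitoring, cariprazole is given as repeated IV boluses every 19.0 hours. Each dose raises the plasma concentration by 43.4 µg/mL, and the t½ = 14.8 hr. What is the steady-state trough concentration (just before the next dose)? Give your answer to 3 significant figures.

30.2 µg/mL

k = ln 2 / 14.8 = 0.04683 hr⁻¹
Fraction remaining after one interval: e^(−kτ) = e^(−0.04683 × 19.0) = 0.4107
R = 1 / (1 − 0.4107) = 1.697
Css,max = 43.4 × 1.697 = 73.65 µg/mL
Css,min = Css,max × e^(−kτ) = 73.65 × 0.4107 ≈ 30.2 µg/mL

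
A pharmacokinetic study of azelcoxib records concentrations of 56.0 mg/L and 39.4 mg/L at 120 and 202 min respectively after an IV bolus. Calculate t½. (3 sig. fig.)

k = ln(C₁/C₂) / (t₂ − t₁) = ln(56.0/39.4) / (202 − 120)
  = 0.3516 / 82.00 = 0.004288 min⁻¹
t½ = ln 2 / k = ln 2 / 0.004288 ≈ 162 minutes

162 minutes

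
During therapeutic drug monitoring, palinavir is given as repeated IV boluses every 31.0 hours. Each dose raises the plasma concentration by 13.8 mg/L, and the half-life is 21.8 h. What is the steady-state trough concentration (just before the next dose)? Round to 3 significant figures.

8.22 mg/L

k = ln 2 / 21.8 = 0.03180 h⁻¹
Fraction remaining after one interval: e^(−kτ) = e^(−0.03180 × 31.0) = 0.3732
R = 1 / (1 − 0.3732) = 1.595
Css,max = 13.8 × 1.595 = 22.02 mg/L
Css,min = Css,max × e^(−kτ) = 22.02 × 0.3732 ≈ 8.22 mg/L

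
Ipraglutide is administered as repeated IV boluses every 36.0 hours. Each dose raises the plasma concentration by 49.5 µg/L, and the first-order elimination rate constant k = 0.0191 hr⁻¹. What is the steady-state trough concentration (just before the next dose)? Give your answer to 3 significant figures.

50.1 µg/L

Fraction remaining after one interval: e^(−kτ) = e^(−0.01910 × 36.0) = 0.5028
R = 1 / (1 − 0.5028) = 2.011
Css,max = 49.5 × 2.011 = 99.55 µg/L
Css,min = Css,max × e^(−kτ) = 99.55 × 0.5028 ≈ 50.1 µg/L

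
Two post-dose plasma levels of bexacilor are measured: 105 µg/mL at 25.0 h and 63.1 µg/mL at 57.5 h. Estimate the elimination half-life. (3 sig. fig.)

k = ln(C₁/C₂) / (t₂ − t₁) = ln(105/63.1) / (57.5 − 25.0)
  = 0.5092 / 32.50 = 0.01567 h⁻¹
t½ = ln 2 / k = ln 2 / 0.01567 ≈ 44.2 hours

44.2 hours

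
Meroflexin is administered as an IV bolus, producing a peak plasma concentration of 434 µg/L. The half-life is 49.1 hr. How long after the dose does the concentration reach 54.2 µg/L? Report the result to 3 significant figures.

147 hours

k = ln 2 / 49.1 = 0.01412 hr⁻¹
C(t) = C₀ e^(−kt)  ⇒  t = ln(C₀/C) / k
t = ln(434/54.2) / 0.01412 = 2.080 / 0.01412 ≈ 147 hours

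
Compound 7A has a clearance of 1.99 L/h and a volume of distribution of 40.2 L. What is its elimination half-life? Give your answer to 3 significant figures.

14.0 hours

k = CL / V = 1.99 / 40.2 = 0.04950 h⁻¹
t½ = ln 2 / k = ln 2 / 0.04950 ≈ 14.0 hours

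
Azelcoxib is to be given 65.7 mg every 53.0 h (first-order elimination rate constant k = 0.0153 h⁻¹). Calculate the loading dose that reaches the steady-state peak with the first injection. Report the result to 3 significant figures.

118 mg

Accumulation ratio R = 1 / (1 − e^(−kτ)) = 1 / (1 − e^(−0.01530×53.0)) = 1 / (1 − 0.4445) = 1.800
Loading dose = maintenance dose × R = 65.7 × 1.800 ≈ 118 mg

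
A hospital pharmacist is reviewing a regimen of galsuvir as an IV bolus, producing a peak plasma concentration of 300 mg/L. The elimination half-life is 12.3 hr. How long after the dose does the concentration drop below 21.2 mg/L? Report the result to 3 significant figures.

47.0 hours

k = ln 2 / 12.3 = 0.05635 hr⁻¹
C(t) = C₀ e^(−kt)  ⇒  t = ln(C₀/C) / k
t = ln(300/21.2) / 0.05635 = 2.650 / 0.05635 ≈ 47.0 hours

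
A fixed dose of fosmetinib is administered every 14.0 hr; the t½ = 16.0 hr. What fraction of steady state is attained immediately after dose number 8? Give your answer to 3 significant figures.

0.992

k = ln 2 / 16.0 = 0.04332 hr⁻¹
f_n = 1 − e^(−nkτ) = 1 − e^(−8 × 0.04332 × 14.0) = 1 − e^(−4.852) = 1 − 0.007813 ≈ 0.992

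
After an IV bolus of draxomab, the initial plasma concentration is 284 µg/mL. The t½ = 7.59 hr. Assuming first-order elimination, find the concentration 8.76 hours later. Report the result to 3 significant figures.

k = ln 2 / 7.59 = 0.09132 hr⁻¹
C(t) = C₀ e^(−kt) = 284 × e^(−0.09132 × 8.76) = 284 × e^(−0.8000) = 284 × 0.4493 ≈ 128 µg/mL

128 µg/mL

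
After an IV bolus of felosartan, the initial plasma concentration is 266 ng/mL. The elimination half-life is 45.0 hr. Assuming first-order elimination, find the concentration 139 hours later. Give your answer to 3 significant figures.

31.3 ng/mL

k = ln 2 / 45.0 = 0.01540 hr⁻¹
C(t) = C₀ e^(−kt) = 266 × e^(−0.01540 × 139) = 266 × e^(−2.141) = 266 × 0.1175 ≈ 31.3 ng/mL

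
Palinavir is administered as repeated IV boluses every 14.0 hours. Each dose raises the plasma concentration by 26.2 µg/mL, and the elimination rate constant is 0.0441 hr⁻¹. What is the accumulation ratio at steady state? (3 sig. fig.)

Fraction remaining after one interval: e^(−kτ) = e^(−0.04410 × 14.0) = 0.5393
R = 1 / (1 − 0.5393) = 1 / 0.4607 ≈ 2.17

2.17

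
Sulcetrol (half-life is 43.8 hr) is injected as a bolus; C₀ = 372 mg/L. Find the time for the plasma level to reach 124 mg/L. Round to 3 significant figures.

k = ln 2 / 43.8 = 0.01583 hr⁻¹
C(t) = C₀ e^(−kt)  ⇒  t = ln(C₀/C) / k
t = ln(372/124) / 0.01583 = 1.099 / 0.01583 ≈ 69.4 hours

69.4 hours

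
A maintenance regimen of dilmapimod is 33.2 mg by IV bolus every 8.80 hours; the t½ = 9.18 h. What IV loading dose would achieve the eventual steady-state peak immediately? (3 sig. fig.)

k = ln 2 / 9.18 = 0.07551 h⁻¹
Accumulation ratio R = 1 / (1 − e^(−kτ)) = 1 / (1 − e^(−0.07551×8.80)) = 1 / (1 − 0.5146) = 2.060
Loading dose = maintenance dose × R = 33.2 × 2.060 ≈ 68.4 mg

68.4 mg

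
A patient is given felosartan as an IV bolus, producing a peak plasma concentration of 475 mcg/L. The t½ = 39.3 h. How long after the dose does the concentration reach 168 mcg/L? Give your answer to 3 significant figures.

58.9 hours

k = ln 2 / 39.3 = 0.01764 h⁻¹
C(t) = C₀ e^(−kt)  ⇒  t = ln(C₀/C) / k
t = ln(475/168) / 0.01764 = 1.039 / 0.01764 ≈ 58.9 hours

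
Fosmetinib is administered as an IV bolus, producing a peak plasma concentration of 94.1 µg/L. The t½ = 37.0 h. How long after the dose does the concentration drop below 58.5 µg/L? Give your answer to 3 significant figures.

k = ln 2 / 37.0 = 0.01873 h⁻¹
C(t) = C₀ e^(−kt)  ⇒  t = ln(C₀/C) / k
t = ln(94.1/58.5) / 0.01873 = 0.4753 / 0.01873 ≈ 25.4 hours

25.4 hours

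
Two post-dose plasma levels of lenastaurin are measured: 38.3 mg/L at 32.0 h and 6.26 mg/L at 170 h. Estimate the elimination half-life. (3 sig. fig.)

52.8 hours

k = ln(C₁/C₂) / (t₂ − t₁) = ln(38.3/6.26) / (170 − 32.0)
  = 1.811 / 138.0 = 0.01313 h⁻¹
t½ = ln 2 / k = ln 2 / 0.01313 ≈ 52.8 hours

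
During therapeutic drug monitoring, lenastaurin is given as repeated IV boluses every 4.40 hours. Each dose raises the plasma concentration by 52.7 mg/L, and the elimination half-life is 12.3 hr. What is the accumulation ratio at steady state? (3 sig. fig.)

4.55

k = ln 2 / 12.3 = 0.05635 hr⁻¹
Fraction remaining after one interval: e^(−kτ) = e^(−0.05635 × 4.40) = 0.7804
R = 1 / (1 − 0.7804) = 1 / 0.2196 ≈ 4.55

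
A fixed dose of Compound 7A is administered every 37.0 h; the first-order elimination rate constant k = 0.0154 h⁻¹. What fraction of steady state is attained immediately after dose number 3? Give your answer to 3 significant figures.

0.819

f_n = 1 − e^(−nkτ) = 1 − e^(−3 × 0.01540 × 37.0) = 1 − e^(−1.709) = 1 − 0.1810 ≈ 0.819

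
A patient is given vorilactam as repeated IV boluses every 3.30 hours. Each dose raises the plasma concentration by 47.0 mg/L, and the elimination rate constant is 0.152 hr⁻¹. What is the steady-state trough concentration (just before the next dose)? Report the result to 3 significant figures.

Fraction remaining after one interval: e^(−kτ) = e^(−0.1520 × 3.30) = 0.6056
R = 1 / (1 − 0.6056) = 2.535
Css,max = 47.0 × 2.535 = 119.2 mg/L
Css,min = Css,max × e^(−kτ) = 119.2 × 0.6056 ≈ 72.2 mg/L

72.2 mg/L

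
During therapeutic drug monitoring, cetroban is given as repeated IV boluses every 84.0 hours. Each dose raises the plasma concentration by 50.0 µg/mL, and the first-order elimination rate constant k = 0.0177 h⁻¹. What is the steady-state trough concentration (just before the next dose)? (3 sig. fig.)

Fraction remaining after one interval: e^(−kτ) = e^(−0.01770 × 84.0) = 0.2261
R = 1 / (1 − 0.2261) = 1.292
Css,max = 50.0 × 1.292 = 64.61 µg/mL
Css,min = Css,max × e^(−kτ) = 64.61 × 0.2261 ≈ 14.6 µg/mL

14.6 µg/mL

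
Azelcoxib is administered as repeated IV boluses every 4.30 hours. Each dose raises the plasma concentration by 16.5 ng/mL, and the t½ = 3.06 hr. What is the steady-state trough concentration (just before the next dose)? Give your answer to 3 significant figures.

k = ln 2 / 3.06 = 0.2265 hr⁻¹
Fraction remaining after one interval: e^(−kτ) = e^(−0.2265 × 4.30) = 0.3776
R = 1 / (1 − 0.3776) = 1.607
Css,max = 16.5 × 1.607 = 26.51 ng/mL
Css,min = Css,max × e^(−kτ) = 26.51 × 0.3776 ≈ 10.0 ng/mL

10.0 ng/mL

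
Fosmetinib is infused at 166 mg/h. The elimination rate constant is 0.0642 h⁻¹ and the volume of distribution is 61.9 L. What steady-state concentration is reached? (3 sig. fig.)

41.8 mg/L

CL = k · V = 0.0642 × 61.9 = 3.974 L/h
Css = rate / CL = 166 / 3.974 ≈ 41.8 mg/L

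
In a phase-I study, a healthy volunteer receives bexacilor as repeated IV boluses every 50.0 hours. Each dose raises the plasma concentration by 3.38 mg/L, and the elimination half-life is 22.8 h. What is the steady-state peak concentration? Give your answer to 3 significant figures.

4.33 mg/L

k = ln 2 / 22.8 = 0.03040 h⁻¹
Fraction remaining after one interval: e^(−kτ) = e^(−0.03040 × 50.0) = 0.2187
R = 1 / (1 − 0.2187) = 1.280
Css,max = 3.38 × 1.280 ≈ 4.33 mg/L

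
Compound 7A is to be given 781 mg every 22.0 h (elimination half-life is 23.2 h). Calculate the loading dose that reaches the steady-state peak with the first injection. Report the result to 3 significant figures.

k = ln 2 / 23.2 = 0.02988 h⁻¹
Accumulation ratio R = 1 / (1 − e^(−kτ)) = 1 / (1 − e^(−0.02988×22.0)) = 1 / (1 − 0.5183) = 2.076
Loading dose = maintenance dose × R = 781 × 2.076 ≈ 1620 mg

1620 mg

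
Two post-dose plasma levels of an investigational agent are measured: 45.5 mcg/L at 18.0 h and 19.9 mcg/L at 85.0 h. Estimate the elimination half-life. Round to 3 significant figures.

56.2 hours

k = ln(C₁/C₂) / (t₂ − t₁) = ln(45.5/19.9) / (85.0 − 18.0)
  = 0.8270 / 67.00 = 0.01234 h⁻¹
t½ = ln 2 / k = ln 2 / 0.01234 ≈ 56.2 hours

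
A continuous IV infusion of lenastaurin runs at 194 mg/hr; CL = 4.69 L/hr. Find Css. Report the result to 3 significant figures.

41.4 mg/L

Css = infusion rate / CL = 194 / 4.69 ≈ 41.4 mg/L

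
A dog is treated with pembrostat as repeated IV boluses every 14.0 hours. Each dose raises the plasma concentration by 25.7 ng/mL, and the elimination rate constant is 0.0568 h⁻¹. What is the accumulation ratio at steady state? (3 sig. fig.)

Fraction remaining after one interval: e^(−kτ) = e^(−0.05680 × 14.0) = 0.4515
R = 1 / (1 − 0.4515) = 1 / 0.5485 ≈ 1.82

1.82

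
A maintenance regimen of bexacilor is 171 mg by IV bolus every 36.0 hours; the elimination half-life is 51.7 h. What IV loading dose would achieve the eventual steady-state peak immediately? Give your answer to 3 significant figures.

447 mg

k = ln 2 / 51.7 = 0.01341 h⁻¹
Accumulation ratio R = 1 / (1 − e^(−kτ)) = 1 / (1 − e^(−0.01341×36.0)) = 1 / (1 − 0.6171) = 2.612
Loading dose = maintenance dose × R = 171 × 2.612 ≈ 447 mg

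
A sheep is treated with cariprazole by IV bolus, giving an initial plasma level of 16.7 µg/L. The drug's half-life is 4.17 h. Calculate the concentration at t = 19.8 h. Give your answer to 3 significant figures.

k = ln 2 / 4.17 = 0.1662 h⁻¹
19.8 h is 4.748 half-lives, so C = 16.7 × (1/2)^4.748 = 16.7 × 0.03721 ≈ 0.621 µg/L

0.621 µg/L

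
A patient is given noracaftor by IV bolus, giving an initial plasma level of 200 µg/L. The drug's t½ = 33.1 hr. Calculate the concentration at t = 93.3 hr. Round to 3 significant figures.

k = ln 2 / 33.1 = 0.02094 hr⁻¹
C(t) = C₀ e^(−kt) = 200 × e^(−0.02094 × 93.3) = 200 × e^(−1.954) = 200 × 0.1417 ≈ 28.3 µg/L

28.3 µg/L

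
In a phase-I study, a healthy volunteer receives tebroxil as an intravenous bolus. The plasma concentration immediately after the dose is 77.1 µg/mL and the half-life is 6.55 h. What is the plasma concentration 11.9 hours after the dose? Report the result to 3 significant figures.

k = ln 2 / 6.55 = 0.1058 h⁻¹
C(t) = C₀ e^(−kt) = 77.1 × e^(−0.1058 × 11.9) = 77.1 × e^(−1.259) = 77.1 × 0.2839 ≈ 21.9 µg/mL

21.9 µg/mL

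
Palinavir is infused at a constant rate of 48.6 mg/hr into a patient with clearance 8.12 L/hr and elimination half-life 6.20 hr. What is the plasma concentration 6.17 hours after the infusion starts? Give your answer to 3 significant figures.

Css = rate / CL = 48.6 / 8.12 = 5.985 µg/mL
k = ln 2 / 6.20 = 0.1118 hr⁻¹
C(t) = Css (1 − e^(−kt)) = 5.985 × (1 − e^(−0.6898)) = 5.985 × 0.4983 ≈ 2.98 µg/mL

2.98 µg/mL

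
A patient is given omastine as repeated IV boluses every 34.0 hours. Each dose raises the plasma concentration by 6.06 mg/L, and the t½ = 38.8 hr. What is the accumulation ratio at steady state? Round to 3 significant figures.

k = ln 2 / 38.8 = 0.01786 hr⁻¹
Fraction remaining after one interval: e^(−kτ) = e^(−0.01786 × 34.0) = 0.5448
R = 1 / (1 − 0.5448) = 1 / 0.4552 ≈ 2.20

2.20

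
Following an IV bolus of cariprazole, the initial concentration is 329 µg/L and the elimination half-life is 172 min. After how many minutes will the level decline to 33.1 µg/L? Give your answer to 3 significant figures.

570 minutes

k = ln 2 / 172 = 0.004030 min⁻¹
C(t) = C₀ e^(−kt)  ⇒  t = ln(C₀/C) / k
t = ln(329/33.1) / 0.004030 = 2.297 / 0.004030 ≈ 570 minutes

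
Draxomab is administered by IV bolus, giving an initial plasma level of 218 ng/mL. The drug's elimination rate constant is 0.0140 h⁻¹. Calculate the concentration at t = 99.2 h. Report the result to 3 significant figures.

C(t) = C₀ e^(−kt) = 218 × e^(−0.01400 × 99.2) = 218 × e^(−1.389) = 218 × 0.2494 ≈ 54.4 ng/mL

54.4 ng/mL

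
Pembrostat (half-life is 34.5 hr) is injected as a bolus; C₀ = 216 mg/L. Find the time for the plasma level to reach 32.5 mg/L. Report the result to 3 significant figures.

k = ln 2 / 34.5 = 0.02009 hr⁻¹
C(t) = C₀ e^(−kt)  ⇒  t = ln(C₀/C) / k
t = ln(216/32.5) / 0.02009 = 1.894 / 0.02009 ≈ 94.3 hours

94.3 hours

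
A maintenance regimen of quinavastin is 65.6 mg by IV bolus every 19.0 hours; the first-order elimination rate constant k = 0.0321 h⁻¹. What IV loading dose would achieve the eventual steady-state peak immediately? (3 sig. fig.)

Accumulation ratio R = 1 / (1 − e^(−kτ)) = 1 / (1 − e^(−0.03210×19.0)) = 1 / (1 − 0.5434) = 2.190
Loading dose = maintenance dose × R = 65.6 × 2.190 ≈ 144 mg

144 mg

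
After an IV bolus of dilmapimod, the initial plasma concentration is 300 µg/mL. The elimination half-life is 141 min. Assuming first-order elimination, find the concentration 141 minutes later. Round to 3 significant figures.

150 µg/mL

k = ln 2 / 141 = 0.004916 min⁻¹
141 min is 1.000 half-lives, so C = 300 × (1/2)^1.000 = 300 × 0.5000 ≈ 150 µg/mL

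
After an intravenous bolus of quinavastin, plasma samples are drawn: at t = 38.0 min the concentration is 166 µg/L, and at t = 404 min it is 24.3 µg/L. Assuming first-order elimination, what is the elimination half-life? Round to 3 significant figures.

132 minutes

k = ln(C₁/C₂) / (t₂ − t₁) = ln(166/24.3) / (404 − 38.0)
  = 1.922 / 366.0 = 0.005250 min⁻¹
t½ = ln 2 / k = ln 2 / 0.005250 ≈ 132 minutes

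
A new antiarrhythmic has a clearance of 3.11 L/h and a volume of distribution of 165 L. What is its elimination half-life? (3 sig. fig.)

k = CL / V = 3.11 / 165 = 0.01885 h⁻¹
t½ = ln 2 / k = ln 2 / 0.01885 ≈ 36.8 hours

36.8 hours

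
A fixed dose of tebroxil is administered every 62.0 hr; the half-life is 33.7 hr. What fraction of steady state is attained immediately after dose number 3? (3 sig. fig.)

k = ln 2 / 33.7 = 0.02057 hr⁻¹
f_n = 1 − e^(−nkτ) = 1 − e^(−3 × 0.02057 × 62.0) = 1 − e^(−3.826) = 1 − 0.02180 ≈ 0.978

0.978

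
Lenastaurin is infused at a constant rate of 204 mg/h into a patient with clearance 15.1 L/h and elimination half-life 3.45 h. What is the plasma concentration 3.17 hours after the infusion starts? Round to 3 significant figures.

Css = rate / CL = 204 / 15.1 = 13.51 µg/mL
k = ln 2 / 3.45 = 0.2009 h⁻¹
C(t) = Css (1 − e^(−kt)) = 13.51 × (1 − e^(−0.6369)) = 13.51 × 0.4711 ≈ 6.36 µg/mL

6.36 µg/mL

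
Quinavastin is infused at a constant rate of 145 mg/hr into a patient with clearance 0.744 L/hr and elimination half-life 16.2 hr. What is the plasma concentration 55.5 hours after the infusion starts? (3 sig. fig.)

Css = rate / CL = 145 / 0.744 = 194.9 µg/mL
k = ln 2 / 16.2 = 0.04279 hr⁻¹
C(t) = Css (1 − e^(−kt)) = 194.9 × (1 − e^(−2.375)) = 194.9 × 0.9070 ≈ 177 µg/mL

177 µg/mL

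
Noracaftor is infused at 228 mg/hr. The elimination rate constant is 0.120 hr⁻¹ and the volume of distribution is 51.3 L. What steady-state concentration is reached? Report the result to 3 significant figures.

37.0 µg/mL

CL = k · V = 0.120 × 51.3 = 6.156 L/hr
Css = rate / CL = 228 / 6.156 ≈ 37.0 µg/mL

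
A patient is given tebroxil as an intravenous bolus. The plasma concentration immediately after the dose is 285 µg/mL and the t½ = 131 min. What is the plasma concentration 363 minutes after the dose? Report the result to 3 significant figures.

41.8 µg/mL

k = ln 2 / 131 = 0.005291 min⁻¹
363 min is 2.771 half-lives, so C = 285 × (1/2)^2.771 = 285 × 0.1465 ≈ 41.8 µg/mL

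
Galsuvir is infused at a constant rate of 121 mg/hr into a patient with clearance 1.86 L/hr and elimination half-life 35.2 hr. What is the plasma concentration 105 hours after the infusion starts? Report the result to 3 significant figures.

56.8 µg/mL

Css = rate / CL = 121 / 1.86 = 65.05 µg/mL
k = ln 2 / 35.2 = 0.01969 hr⁻¹
C(t) = Css (1 − e^(−kt)) = 65.05 × (1 − e^(−2.068)) = 65.05 × 0.8735 ≈ 56.8 µg/mL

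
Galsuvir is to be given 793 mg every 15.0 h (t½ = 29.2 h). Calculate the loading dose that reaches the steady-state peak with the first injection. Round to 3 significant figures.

k = ln 2 / 29.2 = 0.02374 h⁻¹
Accumulation ratio R = 1 / (1 − e^(−kτ)) = 1 / (1 − e^(−0.02374×15.0)) = 1 / (1 − 0.7004) = 3.338
Loading dose = maintenance dose × R = 793 × 3.338 ≈ 2650 mg

2650 mg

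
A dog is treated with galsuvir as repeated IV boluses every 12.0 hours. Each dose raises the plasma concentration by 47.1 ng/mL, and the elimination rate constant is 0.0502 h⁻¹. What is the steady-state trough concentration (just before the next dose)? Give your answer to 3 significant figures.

Fraction remaining after one interval: e^(−kτ) = e^(−0.05020 × 12.0) = 0.5475
R = 1 / (1 − 0.5475) = 2.210
Css,max = 47.1 × 2.210 = 104.1 ng/mL
Css,min = Css,max × e^(−kτ) = 104.1 × 0.5475 ≈ 57.0 ng/mL

57.0 ng/mL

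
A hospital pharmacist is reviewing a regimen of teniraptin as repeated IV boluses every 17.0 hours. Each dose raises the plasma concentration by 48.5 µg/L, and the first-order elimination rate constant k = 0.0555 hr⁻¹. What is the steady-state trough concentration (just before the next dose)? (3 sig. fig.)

30.9 µg/L

Fraction remaining after one interval: e^(−kτ) = e^(−0.05550 × 17.0) = 0.3893
R = 1 / (1 − 0.3893) = 1.637
Css,max = 48.5 × 1.637 = 79.41 µg/L
Css,min = Css,max × e^(−kτ) = 79.41 × 0.3893 ≈ 30.9 µg/L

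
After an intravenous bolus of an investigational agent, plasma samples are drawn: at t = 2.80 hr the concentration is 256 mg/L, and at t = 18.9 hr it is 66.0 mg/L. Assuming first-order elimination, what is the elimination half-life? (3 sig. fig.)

k = ln(C₁/C₂) / (t₂ − t₁) = ln(256/66.0) / (18.9 − 2.80)
  = 1.356 / 16.10 = 0.08419 hr⁻¹
t½ = ln 2 / k = ln 2 / 0.08419 ≈ 8.23 hours

8.23 hours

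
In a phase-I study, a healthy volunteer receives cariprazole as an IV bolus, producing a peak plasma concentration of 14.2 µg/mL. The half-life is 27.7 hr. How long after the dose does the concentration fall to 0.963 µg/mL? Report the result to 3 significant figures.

k = ln 2 / 27.7 = 0.02502 hr⁻¹
C(t) = C₀ e^(−kt)  ⇒  t = ln(C₀/C) / k
t = ln(14.2/0.963) / 0.02502 = 2.691 / 0.02502 ≈ 108 hours

108 hours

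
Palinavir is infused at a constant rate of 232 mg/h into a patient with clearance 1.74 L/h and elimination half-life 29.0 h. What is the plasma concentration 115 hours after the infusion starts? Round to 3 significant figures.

Css = rate / CL = 232 / 1.74 = 133.3 mg/L
k = ln 2 / 29.0 = 0.02390 h⁻¹
C(t) = Css (1 − e^(−kt)) = 133.3 × (1 − e^(−2.749)) = 133.3 × 0.9360 ≈ 125 mg/L

125 mg/L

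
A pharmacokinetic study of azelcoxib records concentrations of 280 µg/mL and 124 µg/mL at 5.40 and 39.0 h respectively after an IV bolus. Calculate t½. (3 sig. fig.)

28.6 hours

k = ln(C₁/C₂) / (t₂ − t₁) = ln(280/124) / (39.0 − 5.40)
  = 0.8145 / 33.60 = 0.02424 h⁻¹
t½ = ln 2 / k = ln 2 / 0.02424 ≈ 28.6 hours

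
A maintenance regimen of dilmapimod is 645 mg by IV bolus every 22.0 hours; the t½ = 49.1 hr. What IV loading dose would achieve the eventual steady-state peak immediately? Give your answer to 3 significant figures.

2420 mg

k = ln 2 / 49.1 = 0.01412 hr⁻¹
Accumulation ratio R = 1 / (1 − e^(−kτ)) = 1 / (1 − e^(−0.01412×22.0)) = 1 / (1 − 0.7330) = 3.746
Loading dose = maintenance dose × R = 645 × 3.746 ≈ 2420 mg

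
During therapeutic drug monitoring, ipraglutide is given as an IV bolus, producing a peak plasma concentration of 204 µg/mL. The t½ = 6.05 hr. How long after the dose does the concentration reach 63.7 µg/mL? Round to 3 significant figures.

10.2 hours

k = ln 2 / 6.05 = 0.1146 hr⁻¹
C(t) = C₀ e^(−kt)  ⇒  t = ln(C₀/C) / k
t = ln(204/63.7) / 0.1146 = 1.164 / 0.1146 ≈ 10.2 hours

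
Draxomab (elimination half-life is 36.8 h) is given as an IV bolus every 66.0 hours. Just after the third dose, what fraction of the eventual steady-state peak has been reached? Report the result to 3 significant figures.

k = ln 2 / 36.8 = 0.01884 h⁻¹
f_n = 1 − e^(−nkτ) = 1 − e^(−3 × 0.01884 × 66.0) = 1 − e^(−3.729) = 1 − 0.02401 ≈ 0.976

0.976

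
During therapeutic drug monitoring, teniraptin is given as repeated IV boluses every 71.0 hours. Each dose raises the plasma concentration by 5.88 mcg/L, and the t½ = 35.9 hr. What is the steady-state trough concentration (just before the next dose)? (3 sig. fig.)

2.00 mcg/L

k = ln 2 / 35.9 = 0.01931 hr⁻¹
Fraction remaining after one interval: e^(−kτ) = e^(−0.01931 × 71.0) = 0.2539
R = 1 / (1 − 0.2539) = 1.340
Css,max = 5.88 × 1.340 = 7.881 mcg/L
Css,min = Css,max × e^(−kτ) = 7.881 × 0.2539 ≈ 2.00 mcg/L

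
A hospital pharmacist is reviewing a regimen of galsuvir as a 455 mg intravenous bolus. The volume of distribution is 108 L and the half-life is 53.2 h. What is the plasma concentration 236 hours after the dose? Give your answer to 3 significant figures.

C₀ = dose / V = 455 / 108 = 4.213 µg/mL
k = ln 2 / 53.2 = 0.01303 h⁻¹
C(t) = C₀ e^(−kt) = 4.213 × e^(−0.01303 × 236) = 4.213 × e^(−3.075) = 4.213 × 0.04620 ≈ 0.195 µg/mL

0.195 µg/mL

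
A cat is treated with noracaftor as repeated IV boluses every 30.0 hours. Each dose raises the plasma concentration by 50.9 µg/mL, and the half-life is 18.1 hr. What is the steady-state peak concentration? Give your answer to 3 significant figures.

74.5 µg/mL

k = ln 2 / 18.1 = 0.03830 hr⁻¹
Fraction remaining after one interval: e^(−kτ) = e^(−0.03830 × 30.0) = 0.3170
R = 1 / (1 − 0.3170) = 1.464
Css,max = 50.9 × 1.464 ≈ 74.5 µg/mL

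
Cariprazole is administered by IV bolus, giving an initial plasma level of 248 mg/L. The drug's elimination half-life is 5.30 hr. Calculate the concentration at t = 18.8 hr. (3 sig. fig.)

21.2 mg/L

k = ln 2 / 5.30 = 0.1308 hr⁻¹
18.8 hr is 3.547 half-lives, so C = 248 × (1/2)^3.547 = 248 × 0.08555 ≈ 21.2 mg/L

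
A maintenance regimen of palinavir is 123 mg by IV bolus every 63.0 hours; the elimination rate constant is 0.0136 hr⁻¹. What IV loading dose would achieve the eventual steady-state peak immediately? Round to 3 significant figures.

Accumulation ratio R = 1 / (1 − e^(−kτ)) = 1 / (1 − e^(−0.01360×63.0)) = 1 / (1 − 0.4245) = 1.738
Loading dose = maintenance dose × R = 123 × 1.738 ≈ 214 mg

214 mg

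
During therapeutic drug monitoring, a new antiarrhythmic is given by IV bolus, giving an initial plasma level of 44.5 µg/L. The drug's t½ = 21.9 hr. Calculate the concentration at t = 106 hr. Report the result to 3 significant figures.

1.55 µg/L

k = ln 2 / 21.9 = 0.03165 hr⁻¹
106 hr is 4.840 half-lives, so C = 44.5 × (1/2)^4.840 = 44.5 × 0.03491 ≈ 1.55 µg/L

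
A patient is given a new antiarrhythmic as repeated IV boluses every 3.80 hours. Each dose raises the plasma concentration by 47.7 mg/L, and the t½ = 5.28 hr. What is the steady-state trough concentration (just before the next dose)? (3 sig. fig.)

73.7 mg/L

k = ln 2 / 5.28 = 0.1313 hr⁻¹
Fraction remaining after one interval: e^(−kτ) = e^(−0.1313 × 3.80) = 0.6072
R = 1 / (1 − 0.6072) = 2.546
Css,max = 47.7 × 2.546 = 121.4 mg/L
Css,min = Css,max × e^(−kτ) = 121.4 × 0.6072 ≈ 73.7 mg/L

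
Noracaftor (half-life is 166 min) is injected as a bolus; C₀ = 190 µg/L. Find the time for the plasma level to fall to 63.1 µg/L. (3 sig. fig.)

k = ln 2 / 166 = 0.004176 min⁻¹
C(t) = C₀ e^(−kt)  ⇒  t = ln(C₀/C) / k
t = ln(190/63.1) / 0.004176 = 1.102 / 0.004176 ≈ 264 minutes

264 minutes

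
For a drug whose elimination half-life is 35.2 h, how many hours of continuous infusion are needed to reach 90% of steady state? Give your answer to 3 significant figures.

117 hours

k = ln 2 / 35.2 = 0.01969 h⁻¹
f = 1 − e^(−kt)  ⇒  t = −ln(1 − f) / k
t = −ln(1 − 0.9) / 0.01969 = 2.303 / 0.01969 ≈ 117 hours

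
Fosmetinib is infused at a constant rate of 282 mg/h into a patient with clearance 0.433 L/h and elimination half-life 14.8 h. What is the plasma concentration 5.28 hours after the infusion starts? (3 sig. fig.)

143 µg/mL

Css = rate / CL = 282 / 0.433 = 651.3 µg/mL
k = ln 2 / 14.8 = 0.04683 h⁻¹
C(t) = Css (1 − e^(−kt)) = 651.3 × (1 − e^(−0.2473)) = 651.3 × 0.2191 ≈ 143 µg/mL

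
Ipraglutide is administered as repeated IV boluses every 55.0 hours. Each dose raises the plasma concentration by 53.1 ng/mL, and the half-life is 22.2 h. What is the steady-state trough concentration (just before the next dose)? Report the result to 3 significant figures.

k = ln 2 / 22.2 = 0.03122 h⁻¹
Fraction remaining after one interval: e^(−kτ) = e^(−0.03122 × 55.0) = 0.1796
R = 1 / (1 − 0.1796) = 1.219
Css,max = 53.1 × 1.219 = 64.72 ng/mL
Css,min = Css,max × e^(−kτ) = 64.72 × 0.1796 ≈ 11.6 ng/mL

11.6 ng/mL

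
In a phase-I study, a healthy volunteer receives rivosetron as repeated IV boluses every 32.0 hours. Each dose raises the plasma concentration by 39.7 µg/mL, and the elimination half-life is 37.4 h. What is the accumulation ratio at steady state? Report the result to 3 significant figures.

2.24

k = ln 2 / 37.4 = 0.01853 h⁻¹
Fraction remaining after one interval: e^(−kτ) = e^(−0.01853 × 32.0) = 0.5526
R = 1 / (1 − 0.5526) = 1 / 0.4474 ≈ 2.24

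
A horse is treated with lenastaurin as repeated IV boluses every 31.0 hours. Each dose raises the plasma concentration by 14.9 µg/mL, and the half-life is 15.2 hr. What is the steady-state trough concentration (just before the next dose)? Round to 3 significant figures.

k = ln 2 / 15.2 = 0.04560 hr⁻¹
Fraction remaining after one interval: e^(−kτ) = e^(−0.04560 × 31.0) = 0.2433
R = 1 / (1 − 0.2433) = 1.321
Css,max = 14.9 × 1.321 = 19.69 µg/mL
Css,min = Css,max × e^(−kτ) = 19.69 × 0.2433 ≈ 4.79 µg/mL

4.79 µg/mL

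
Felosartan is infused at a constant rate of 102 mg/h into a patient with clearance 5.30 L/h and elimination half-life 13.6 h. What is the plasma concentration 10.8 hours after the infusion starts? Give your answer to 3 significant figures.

Css = rate / CL = 102 / 5.30 = 19.25 mg/L
k = ln 2 / 13.6 = 0.05097 h⁻¹
C(t) = Css (1 − e^(−kt)) = 19.25 × (1 − e^(−0.5504)) = 19.25 × 0.4233 ≈ 8.15 mg/L

8.15 mg/L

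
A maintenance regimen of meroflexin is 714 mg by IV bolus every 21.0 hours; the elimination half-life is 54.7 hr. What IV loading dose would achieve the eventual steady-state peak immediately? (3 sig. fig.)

3060 mg

k = ln 2 / 54.7 = 0.01267 hr⁻¹
Accumulation ratio R = 1 / (1 − e^(−kτ)) = 1 / (1 − e^(−0.01267×21.0)) = 1 / (1 − 0.7664) = 4.280
Loading dose = maintenance dose × R = 714 × 4.280 ≈ 3060 mg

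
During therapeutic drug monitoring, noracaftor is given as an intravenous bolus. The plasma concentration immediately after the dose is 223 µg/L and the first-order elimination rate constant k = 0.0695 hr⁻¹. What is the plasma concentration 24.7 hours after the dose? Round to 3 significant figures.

40.1 µg/L

C(t) = C₀ e^(−kt) = 223 × e^(−0.06950 × 24.7) = 223 × e^(−1.717) = 223 × 0.1797 ≈ 40.1 µg/L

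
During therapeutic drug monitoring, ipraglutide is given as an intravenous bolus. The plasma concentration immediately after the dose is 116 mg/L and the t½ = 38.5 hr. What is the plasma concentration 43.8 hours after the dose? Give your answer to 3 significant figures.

k = ln 2 / 38.5 = 0.01800 hr⁻¹
C(t) = C₀ e^(−kt) = 116 × e^(−0.01800 × 43.8) = 116 × e^(−0.7886) = 116 × 0.4545 ≈ 52.7 mg/L

52.7 mg/L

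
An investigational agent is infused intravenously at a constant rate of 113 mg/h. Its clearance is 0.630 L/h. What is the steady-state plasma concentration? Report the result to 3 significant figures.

Css = infusion rate / CL = 113 / 0.630 ≈ 179 mg/L

179 mg/L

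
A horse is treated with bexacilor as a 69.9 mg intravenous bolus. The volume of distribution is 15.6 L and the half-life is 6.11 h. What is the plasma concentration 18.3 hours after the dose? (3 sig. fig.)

0.562 mg/L

C₀ = dose / V = 69.9 / 15.6 = 4.481 mg/L
k = ln 2 / 6.11 = 0.1134 h⁻¹
C(t) = C₀ e^(−kt) = 4.481 × e^(−0.1134 × 18.3) = 4.481 × e^(−2.076) = 4.481 × 0.1254 ≈ 0.562 mg/L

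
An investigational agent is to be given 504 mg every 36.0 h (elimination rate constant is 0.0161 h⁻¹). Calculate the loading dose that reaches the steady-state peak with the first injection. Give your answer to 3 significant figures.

1150 mg

Accumulation ratio R = 1 / (1 − e^(−kτ)) = 1 / (1 − e^(−0.01610×36.0)) = 1 / (1 − 0.5601) = 2.273
Loading dose = maintenance dose × R = 504 × 2.273 ≈ 1150 mg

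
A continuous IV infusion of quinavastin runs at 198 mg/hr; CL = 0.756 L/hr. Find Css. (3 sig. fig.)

Css = infusion rate / CL = 198 / 0.756 ≈ 262 mg/L

262 mg/L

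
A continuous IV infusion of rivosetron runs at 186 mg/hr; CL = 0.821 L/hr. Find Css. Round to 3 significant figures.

Css = infusion rate / CL = 186 / 0.821 ≈ 227 µg/mL

227 µg/mL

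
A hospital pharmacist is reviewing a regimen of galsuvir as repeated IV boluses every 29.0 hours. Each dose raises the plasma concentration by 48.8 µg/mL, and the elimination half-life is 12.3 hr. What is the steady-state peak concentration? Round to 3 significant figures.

k = ln 2 / 12.3 = 0.05635 hr⁻¹
Fraction remaining after one interval: e^(−kτ) = e^(−0.05635 × 29.0) = 0.1951
R = 1 / (1 − 0.1951) = 1.242
Css,max = 48.8 × 1.242 ≈ 60.6 µg/mL

60.6 µg/mL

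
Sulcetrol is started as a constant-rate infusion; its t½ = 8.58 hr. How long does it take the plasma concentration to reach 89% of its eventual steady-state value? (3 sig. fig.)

27.3 hours

k = ln 2 / 8.58 = 0.08079 hr⁻¹
f = 1 − e^(−kt)  ⇒  t = −ln(1 − f) / k
t = −ln(1 − 0.89) / 0.08079 = 2.207 / 0.08079 ≈ 27.3 hours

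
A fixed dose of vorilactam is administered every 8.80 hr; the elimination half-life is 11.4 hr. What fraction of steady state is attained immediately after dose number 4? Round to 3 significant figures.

0.882

k = ln 2 / 11.4 = 0.06080 hr⁻¹
f_n = 1 − e^(−nkτ) = 1 − e^(−4 × 0.06080 × 8.80) = 1 − e^(−2.140) = 1 − 0.1176 ≈ 0.882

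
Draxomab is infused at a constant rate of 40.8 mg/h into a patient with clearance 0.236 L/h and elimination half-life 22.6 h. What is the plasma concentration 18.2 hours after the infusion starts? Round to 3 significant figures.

74.0 µg/mL

Css = rate / CL = 40.8 / 0.236 = 172.9 µg/mL
k = ln 2 / 22.6 = 0.03067 h⁻¹
C(t) = Css (1 − e^(−kt)) = 172.9 × (1 − e^(−0.5582)) = 172.9 × 0.4278 ≈ 74.0 µg/mL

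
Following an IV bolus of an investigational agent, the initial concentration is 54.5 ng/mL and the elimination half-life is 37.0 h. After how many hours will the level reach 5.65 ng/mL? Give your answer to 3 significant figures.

121 hours

k = ln 2 / 37.0 = 0.01873 h⁻¹
C(t) = C₀ e^(−kt)  ⇒  t = ln(C₀/C) / k
t = ln(54.5/5.65) / 0.01873 = 2.267 / 0.01873 ≈ 121 hours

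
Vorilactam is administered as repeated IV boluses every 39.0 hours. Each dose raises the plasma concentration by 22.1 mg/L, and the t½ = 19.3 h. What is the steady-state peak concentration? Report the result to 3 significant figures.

k = ln 2 / 19.3 = 0.03591 h⁻¹
Fraction remaining after one interval: e^(−kτ) = e^(−0.03591 × 39.0) = 0.2464
R = 1 / (1 − 0.2464) = 1.327
Css,max = 22.1 × 1.327 ≈ 29.3 mg/L

29.3 mg/L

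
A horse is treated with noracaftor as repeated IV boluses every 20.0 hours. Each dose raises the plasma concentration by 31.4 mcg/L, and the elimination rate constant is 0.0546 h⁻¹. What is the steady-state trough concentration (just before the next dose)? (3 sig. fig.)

15.9 mcg/L

Fraction remaining after one interval: e^(−kτ) = e^(−0.05460 × 20.0) = 0.3355
R = 1 / (1 − 0.3355) = 1.505
Css,max = 31.4 × 1.505 = 47.26 mcg/L
Css,min = Css,max × e^(−kτ) = 47.26 × 0.3355 ≈ 15.9 mcg/L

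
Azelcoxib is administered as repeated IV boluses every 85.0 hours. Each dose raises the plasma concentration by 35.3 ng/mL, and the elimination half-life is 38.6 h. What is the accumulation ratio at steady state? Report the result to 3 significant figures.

k = ln 2 / 38.6 = 0.01796 h⁻¹
Fraction remaining after one interval: e^(−kτ) = e^(−0.01796 × 85.0) = 0.2173
R = 1 / (1 − 0.2173) = 1 / 0.7827 ≈ 1.28

1.28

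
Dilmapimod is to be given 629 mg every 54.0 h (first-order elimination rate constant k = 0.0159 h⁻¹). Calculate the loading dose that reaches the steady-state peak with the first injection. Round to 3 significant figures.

1090 mg

Accumulation ratio R = 1 / (1 − e^(−kτ)) = 1 / (1 − e^(−0.01590×54.0)) = 1 / (1 − 0.4238) = 1.735
Loading dose = maintenance dose × R = 629 × 1.735 ≈ 1090 mg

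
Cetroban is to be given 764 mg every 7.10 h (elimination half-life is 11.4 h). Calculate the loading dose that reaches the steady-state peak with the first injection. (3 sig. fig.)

k = ln 2 / 11.4 = 0.06080 h⁻¹
Accumulation ratio R = 1 / (1 − e^(−kτ)) = 1 / (1 − e^(−0.06080×7.10)) = 1 / (1 − 0.6494) = 2.852
Loading dose = maintenance dose × R = 764 × 2.852 ≈ 2180 mg

2180 mg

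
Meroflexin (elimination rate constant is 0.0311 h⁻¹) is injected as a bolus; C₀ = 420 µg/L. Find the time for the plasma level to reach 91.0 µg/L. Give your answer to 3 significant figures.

49.2 hours

C(t) = C₀ e^(−kt)  ⇒  t = ln(C₀/C) / k
t = ln(420/91.0) / 0.03110 = 1.529 / 0.03110 ≈ 49.2 hours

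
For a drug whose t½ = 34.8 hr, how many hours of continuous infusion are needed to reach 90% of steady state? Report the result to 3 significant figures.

116 hours

k = ln 2 / 34.8 = 0.01992 hr⁻¹
f = 1 − e^(−kt)  ⇒  t = −ln(1 − f) / k
t = −ln(1 − 0.9) / 0.01992 = 2.303 / 0.01992 ≈ 116 hours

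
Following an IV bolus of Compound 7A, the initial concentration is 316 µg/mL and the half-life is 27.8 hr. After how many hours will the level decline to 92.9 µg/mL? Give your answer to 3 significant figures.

k = ln 2 / 27.8 = 0.02493 hr⁻¹
C(t) = C₀ e^(−kt)  ⇒  t = ln(C₀/C) / k
t = ln(316/92.9) / 0.02493 = 1.224 / 0.02493 ≈ 49.1 hours

49.1 hours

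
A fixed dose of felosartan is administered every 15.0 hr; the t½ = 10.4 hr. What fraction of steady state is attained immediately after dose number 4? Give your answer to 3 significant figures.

k = ln 2 / 10.4 = 0.06665 hr⁻¹
f_n = 1 − e^(−nkτ) = 1 − e^(−4 × 0.06665 × 15.0) = 1 − e^(−3.999) = 1 − 0.01834 ≈ 0.982

0.982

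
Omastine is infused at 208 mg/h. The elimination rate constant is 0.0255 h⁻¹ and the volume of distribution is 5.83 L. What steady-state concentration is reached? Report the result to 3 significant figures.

1400 µg/mL

CL = k · V = 0.0255 × 5.83 = 0.1487 L/h
Css = rate / CL = 208 / 0.1487 ≈ 1400 µg/mL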